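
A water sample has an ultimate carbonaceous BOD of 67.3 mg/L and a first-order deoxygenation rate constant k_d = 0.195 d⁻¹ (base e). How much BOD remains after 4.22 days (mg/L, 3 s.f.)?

L_t = L₀ e^(−k_d t) = 67.3 × e^(−0.195×4.22) = 67.3 × 0.4392 = 29.56 mg/L.

L ≈ 29.6 mg/L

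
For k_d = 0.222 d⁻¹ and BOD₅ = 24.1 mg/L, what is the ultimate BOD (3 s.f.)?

BOD₅ = L₀(1 − e^(−5k_d)) ⇒ L₀ = BOD₅ / (1 − e^(−5×0.222))
= 24.1 / (1 − 0.3296) = 24.1 / 0.6704 = 35.95 mg/L.

L₀ ≈ 35.9 mg/L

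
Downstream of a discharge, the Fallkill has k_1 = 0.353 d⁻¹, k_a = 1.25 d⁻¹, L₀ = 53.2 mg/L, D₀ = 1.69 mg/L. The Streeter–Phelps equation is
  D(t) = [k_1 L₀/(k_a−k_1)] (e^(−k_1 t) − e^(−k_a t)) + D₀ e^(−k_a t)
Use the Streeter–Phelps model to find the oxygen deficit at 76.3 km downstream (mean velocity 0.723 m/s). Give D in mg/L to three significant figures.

Travel time t = x/v = 76.3 km / (0.723 m/s) = 76300 m / 0.723 m/s = 105500 s = 1.221 d.
k_1 L₀/(k_a−k_1) = 0.353×53.2/(1.25−0.353) = 18.78/0.8970 = 20.94 mg/L.
e^(−k_1 t) = e^(−0.353×1.221) = 0.6497; e^(−k_a t) = e^(−1.25×1.221) = 0.2172.
D = 20.94 × (0.6497 − 0.2172) + 1.69 × 0.2172 = 9.055 + 0.3671 = 9.422 mg/L.

D ≈ 9.42 mg/L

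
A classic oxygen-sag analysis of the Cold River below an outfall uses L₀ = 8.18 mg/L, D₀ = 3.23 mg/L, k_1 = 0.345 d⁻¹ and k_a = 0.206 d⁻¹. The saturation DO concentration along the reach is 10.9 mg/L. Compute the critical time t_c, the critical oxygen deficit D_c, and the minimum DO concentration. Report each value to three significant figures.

t_c ≈ 2.65 d; D_c ≈ 5.50 mg/L; min DO ≈ 5.40 mg/L

t_c = [1/(k_a−k_1)] ln[(k_a/k_1)(1 − D₀(k_a−k_1)/(k_1 L₀))]
= [1/(0.206−0.345)] ln[(0.206/0.345)(1 − 3.23×-0.1390/(0.345×8.18))]
= (1/-0.1390) ln[0.5971 × 1.159] = -7.194 × ln(0.6921) = -7.194 × -0.3680 = 2.648 d.
L(t_c) = L₀ e^(−k_1 t_c) = 8.18 × 0.4011 = 3.281 mg/L, and at the critical point k_a D_c = k_1 L, so D_c = (0.345/0.206) × 3.281 = 5.495 mg/L.
Minimum DO = C_s − D_c = 10.9 − 5.495 = 5.405 mg/L.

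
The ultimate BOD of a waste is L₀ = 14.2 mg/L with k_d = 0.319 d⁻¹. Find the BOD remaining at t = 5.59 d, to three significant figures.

L ≈ 2.39 mg/L

L_t = L₀ e^(−k_d t) = 14.2 × e^(−0.319×5.59) = 14.2 × 0.1681 = 2.387 mg/L.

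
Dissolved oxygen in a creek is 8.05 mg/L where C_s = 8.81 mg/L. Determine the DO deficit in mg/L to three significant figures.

D = C_s − C = 8.81 − 8.05 = 0.760 mg/L.

D ≈ 0.760 mg/L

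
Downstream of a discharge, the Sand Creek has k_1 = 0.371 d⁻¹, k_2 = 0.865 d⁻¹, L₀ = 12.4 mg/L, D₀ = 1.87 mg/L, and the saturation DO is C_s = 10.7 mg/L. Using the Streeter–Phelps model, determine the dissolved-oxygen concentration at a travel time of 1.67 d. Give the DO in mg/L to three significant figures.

DO ≈ 7.44 mg/L

k_1 L₀/(k_2−k_1) = 0.371×12.4/(0.865−0.371) = 4.600/0.4940 = 9.313 mg/L.
e^(−k_1 t) = e^(−0.371×1.670) = 0.5382; e^(−k_2 t) = e^(−0.865×1.670) = 0.2359.
D = 9.313 × (0.5382 − 0.2359) + 1.87 × 0.2359 = 2.815 + 0.4410 = 3.256 mg/L.
DO = C_s − D = 10.7 − 3.256 = 7.444 mg/L.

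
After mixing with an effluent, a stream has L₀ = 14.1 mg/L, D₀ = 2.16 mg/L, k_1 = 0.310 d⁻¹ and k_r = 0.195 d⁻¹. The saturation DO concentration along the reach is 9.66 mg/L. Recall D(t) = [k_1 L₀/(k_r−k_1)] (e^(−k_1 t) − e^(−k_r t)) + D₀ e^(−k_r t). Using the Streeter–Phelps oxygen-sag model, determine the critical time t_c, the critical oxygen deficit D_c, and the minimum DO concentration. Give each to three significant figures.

At the critical point dD/dt = 0, so k_1 L₀ e^(−k_1 t) = k_r D. Substituting D(t) from the Streeter–Phelps equation and solving for t gives
t_c = ln[(k_r/k_1)(1 − D₀(k_r−k_1)/(k_1 L₀))] / (k_r−k_1).
Here k_r−k_1 = -0.1150 d⁻¹ and 1 − D₀(k_r−k_1)/(k_1 L₀) = 1 − 2.16×-0.1150/(0.310×14.1) = 1.057, so
t_c = ln(0.6290 × 1.057) / -0.1150 = -0.4083 / -0.1150 = 3.550 d.
L(t_c) = L₀ e^(−k_1 t_c) = 14.1 × 0.3327 = 4.691 mg/L, and at the critical point k_r D_c = k_1 L, so D_c = (0.310/0.195) × 4.691 = 7.457 mg/L.
Minimum DO = C_s − D_c = 9.66 − 7.457 = 2.203 mg/L.

t_c ≈ 3.55 d; D_c ≈ 7.46 mg/L; min DO ≈ 2.20 mg/L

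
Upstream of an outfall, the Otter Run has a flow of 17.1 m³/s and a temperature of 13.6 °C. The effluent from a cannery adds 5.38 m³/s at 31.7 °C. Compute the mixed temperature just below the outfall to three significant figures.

Flow-weighted mixing: C = (Q_r C_r + Q_w C_w)/(Q_r + Q_w)
= (17.1×13.6 + 5.38×31.7)/(17.1 + 5.38) = 403.1/22.48 = 17.93 °C.

17.9 °C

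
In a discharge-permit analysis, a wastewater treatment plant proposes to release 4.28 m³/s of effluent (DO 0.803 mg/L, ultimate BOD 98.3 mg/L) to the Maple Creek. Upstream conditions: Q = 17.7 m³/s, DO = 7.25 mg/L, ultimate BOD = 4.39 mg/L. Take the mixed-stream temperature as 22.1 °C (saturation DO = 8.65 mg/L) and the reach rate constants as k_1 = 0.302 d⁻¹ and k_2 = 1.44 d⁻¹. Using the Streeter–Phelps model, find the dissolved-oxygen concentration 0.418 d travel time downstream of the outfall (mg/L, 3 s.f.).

DO ≈ 5.19 mg/L

Mixed DO = (17.7×7.25 + 4.28×0.803)/(17.7+4.28) = 131.8/21.98 = 5.995 mg/L.
Mixed L₀ = (17.7×4.39 + 4.28×98.3)/(21.98) = 498.4/21.98 = 22.68 mg/L.
Initial deficit D₀ = C_s − DO₀ = 8.65 − 5.995 = 2.655 mg/L.
D(0.418) = [0.302×22.68/(1.44−0.302)](e^(−0.302×0.418) − e^(−1.44×0.418)) + 2.655 e^(−1.44×0.418)
= 6.018 × (0.8814 − 0.5478) + 2.655 × 0.5478 = 3.462 mg/L.
DO = 8.65 − 3.462 = 5.188 mg/L.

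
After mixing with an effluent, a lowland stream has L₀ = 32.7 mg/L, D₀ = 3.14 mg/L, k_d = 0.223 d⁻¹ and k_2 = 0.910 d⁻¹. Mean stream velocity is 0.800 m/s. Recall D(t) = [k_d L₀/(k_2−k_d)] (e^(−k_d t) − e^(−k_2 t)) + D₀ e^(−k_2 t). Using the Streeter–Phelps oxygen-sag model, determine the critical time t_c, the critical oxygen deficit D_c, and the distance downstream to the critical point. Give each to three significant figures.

t_c ≈ 1.54 d; D_c ≈ 5.69 mg/L; x_c ≈ 106 km

t_c = [1/(k_2−k_d)] ln[(k_2/k_d)(1 − D₀(k_2−k_d)/(k_d L₀))]
= [1/(0.910−0.223)] ln[(0.910/0.223)(1 − 3.14×0.6870/(0.223×32.7))]
= (1/0.6870) ln[4.081 × 0.7042] = 1.456 × ln(2.874) = 1.456 × 1.056 = 1.536 d.
D_c = (k_d/k_2) L₀ e^(−k_d t_c) = (0.223/0.910) × 32.7 × e^(−0.223×1.536) = 0.2451 × 32.7 × 0.7099 = 5.689 mg/L.
x_c = v t_c = 0.800 m/s × 1.536 d × 86400 s/d = 106200 m ≈ 106 km.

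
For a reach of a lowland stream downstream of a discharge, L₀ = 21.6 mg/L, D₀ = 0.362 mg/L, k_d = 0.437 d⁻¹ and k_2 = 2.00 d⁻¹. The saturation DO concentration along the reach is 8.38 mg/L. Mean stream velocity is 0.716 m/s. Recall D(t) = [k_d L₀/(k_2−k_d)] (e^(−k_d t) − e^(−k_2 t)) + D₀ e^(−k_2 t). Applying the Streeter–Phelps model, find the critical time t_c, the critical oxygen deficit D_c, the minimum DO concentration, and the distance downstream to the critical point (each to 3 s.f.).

t_c ≈ 0.934 d; D_c ≈ 3.14 mg/L; min DO ≈ 5.24 mg/L; x_c ≈ 57.8 km

t_c = [1/(k_2−k_d)] ln[(k_2/k_d)(1 − D₀(k_2−k_d)/(k_d L₀))]
= [1/(2.00−0.437)] ln[(2.00/0.437)(1 − 0.362×1.563/(0.437×21.6))]
= (1/1.563) ln[4.577 × 0.9401] = 0.6398 × ln(4.302) = 0.6398 × 1.459 = 0.9336 d.
L(t_c) = L₀ e^(−k_d t_c) = 21.6 × 0.6650 = 14.36 mg/L, and at the critical point k_2 D_c = k_d L, so D_c = (0.437/2.00) × 14.36 = 3.139 mg/L.
Minimum DO = C_s − D_c = 8.38 − 3.139 = 5.241 mg/L.
x_c = v t_c = 0.716 m/s × 0.9336 d × 86400 s/d = 57750 m ≈ 57.8 km.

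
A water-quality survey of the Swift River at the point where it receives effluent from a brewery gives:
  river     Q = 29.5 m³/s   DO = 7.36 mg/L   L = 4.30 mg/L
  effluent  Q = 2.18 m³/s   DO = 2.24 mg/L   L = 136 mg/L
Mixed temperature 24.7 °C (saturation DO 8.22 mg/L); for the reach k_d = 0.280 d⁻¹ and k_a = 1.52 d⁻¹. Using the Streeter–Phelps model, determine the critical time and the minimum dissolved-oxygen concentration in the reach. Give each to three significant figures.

Mixed DO = (29.5×7.36 + 2.18×2.24)/(29.5+2.18) = 222.0/31.68 = 7.008 mg/L.
Mixed L₀ = (29.5×4.30 + 2.18×136)/(31.68) = 423.3/31.68 = 13.36 mg/L.
Initial deficit D₀ = C_s − DO₀ = 8.22 − 7.008 = 1.212 mg/L.
t_c = (1/1.240) ln[(1.52/0.280)(1 − 1.212×1.240/(0.280×13.36))] = 0.8065 × ln(3.247) = 0.9499 d.
D_c = (0.280/1.52) × 13.36 × e^(−0.280×0.9499) = 0.1842 × 13.36 × 0.7665 = 1.887 mg/L.
Minimum DO = 8.22 − 1.887 = 6.333 mg/L.

t_c ≈ 0.950 d; minimum DO ≈ 6.33 mg/L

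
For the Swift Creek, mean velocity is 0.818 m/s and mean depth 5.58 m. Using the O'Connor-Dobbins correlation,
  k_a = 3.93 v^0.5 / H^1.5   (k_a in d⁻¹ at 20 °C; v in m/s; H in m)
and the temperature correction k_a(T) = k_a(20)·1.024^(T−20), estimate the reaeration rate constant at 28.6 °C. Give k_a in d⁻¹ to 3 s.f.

k_a ≈ 0.331 d⁻¹

k_a(20) = 3.93 × 0.818^0.5 / 5.58^1.5 = 3.93 × 0.9044 / 13.18 = 0.2697 d⁻¹.
k_a(28.6) = 0.2697 × 1.024^(28.6−20) = 0.2697 × 1.226 = 0.3307 d⁻¹.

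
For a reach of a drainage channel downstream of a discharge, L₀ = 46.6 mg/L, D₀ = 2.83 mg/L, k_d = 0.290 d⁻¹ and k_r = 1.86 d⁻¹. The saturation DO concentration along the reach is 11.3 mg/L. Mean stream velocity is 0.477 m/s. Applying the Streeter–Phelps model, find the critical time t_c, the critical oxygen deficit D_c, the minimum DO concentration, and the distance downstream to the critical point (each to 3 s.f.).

t_c ≈ 0.930 d; D_c ≈ 5.55 mg/L; min DO ≈ 5.75 mg/L; x_c ≈ 38.3 km

t_c = [1/(k_r−k_d)] ln[(k_r/k_d)(1 − D₀(k_r−k_d)/(k_d L₀))]
= [1/(1.86−0.290)] ln[(1.86/0.290)(1 − 2.83×1.570/(0.290×46.6))]
= (1/1.570) ln[6.414 × 0.6712] = 0.6369 × ln(4.305) = 0.6369 × 1.460 = 0.9298 d.
L(t_c) = L₀ e^(−k_d t_c) = 46.6 × 0.7637 = 35.59 mg/L, and at the critical point k_r D_c = k_d L, so D_c = (0.290/1.86) × 35.59 = 5.548 mg/L.
Minimum DO = C_s − D_c = 11.3 − 5.548 = 5.752 mg/L.
x_c = v t_c = 0.477 m/s × 0.9298 d × 86400 s/d = 38320 m ≈ 38.3 km.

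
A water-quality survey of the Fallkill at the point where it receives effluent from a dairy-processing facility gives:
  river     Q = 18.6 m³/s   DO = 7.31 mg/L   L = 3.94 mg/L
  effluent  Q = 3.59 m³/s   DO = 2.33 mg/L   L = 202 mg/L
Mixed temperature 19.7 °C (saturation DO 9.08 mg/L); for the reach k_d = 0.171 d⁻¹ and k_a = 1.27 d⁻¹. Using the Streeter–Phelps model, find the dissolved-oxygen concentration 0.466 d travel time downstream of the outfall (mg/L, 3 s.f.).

Mixed DO = (18.6×7.31 + 3.59×2.33)/(18.6+3.59) = 144.3/22.19 = 6.504 mg/L.
Mixed L₀ = (18.6×3.94 + 3.59×202)/(22.19) = 798.5/22.19 = 35.98 mg/L.
Initial deficit D₀ = C_s − DO₀ = 9.08 − 6.504 = 2.576 mg/L.
D(0.466) = [0.171×35.98/(1.27−0.171)](e^(−0.171×0.466) − e^(−1.27×0.466)) + 2.576 e^(−1.27×0.466)
= 5.599 × (0.9234 − 0.5533) + 2.576 × 0.5533 = 3.497 mg/L.
DO = 9.08 − 3.497 = 5.583 mg/L.

DO ≈ 5.58 mg/L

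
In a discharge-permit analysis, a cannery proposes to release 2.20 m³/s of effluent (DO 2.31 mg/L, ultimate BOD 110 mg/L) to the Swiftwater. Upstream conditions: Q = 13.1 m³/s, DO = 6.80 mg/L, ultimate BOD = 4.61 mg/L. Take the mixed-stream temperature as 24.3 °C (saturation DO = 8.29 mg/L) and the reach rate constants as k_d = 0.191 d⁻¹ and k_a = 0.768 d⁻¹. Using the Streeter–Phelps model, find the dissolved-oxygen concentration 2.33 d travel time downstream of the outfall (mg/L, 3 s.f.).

Mixed DO = (13.1×6.80 + 2.20×2.31)/(13.1+2.20) = 94.16/15.30 = 6.154 mg/L.
Mixed L₀ = (13.1×4.61 + 2.20×110)/(15.30) = 302.4/15.30 = 19.76 mg/L.
Initial deficit D₀ = C_s − DO₀ = 8.29 − 6.154 = 2.136 mg/L.
D(2.33) = [0.191×19.76/(0.768−0.191)](e^(−0.191×2.33) − e^(−0.768×2.33)) + 2.136 e^(−0.768×2.33)
= 6.542 × (0.6408 − 0.1671) + 2.136 × 0.1671 = 3.456 mg/L.
DO = 8.29 − 3.456 = 4.834 mg/L.

DO ≈ 4.83 mg/L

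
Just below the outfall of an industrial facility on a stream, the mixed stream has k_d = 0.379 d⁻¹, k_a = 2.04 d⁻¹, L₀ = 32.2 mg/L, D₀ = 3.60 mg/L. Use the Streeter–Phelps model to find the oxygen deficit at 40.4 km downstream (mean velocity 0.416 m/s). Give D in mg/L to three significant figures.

Travel time t = x/v = 40.4 km / (0.416 m/s) = 40400 m / 0.416 m/s = 97120 s = 1.124 d.
k_d L₀/(k_a−k_d) = 0.379×32.2/(2.04−0.379) = 12.20/1.661 = 7.347 mg/L.
e^(−k_d t) = e^(−0.379×1.124) = 0.6531; e^(−k_a t) = e^(−2.04×1.124) = 0.1010.
D = 7.347 × (0.6531 − 0.1010) + 3.60 × 0.1010 = 4.057 + 0.3635 = 4.420 mg/L.

D ≈ 4.42 mg/L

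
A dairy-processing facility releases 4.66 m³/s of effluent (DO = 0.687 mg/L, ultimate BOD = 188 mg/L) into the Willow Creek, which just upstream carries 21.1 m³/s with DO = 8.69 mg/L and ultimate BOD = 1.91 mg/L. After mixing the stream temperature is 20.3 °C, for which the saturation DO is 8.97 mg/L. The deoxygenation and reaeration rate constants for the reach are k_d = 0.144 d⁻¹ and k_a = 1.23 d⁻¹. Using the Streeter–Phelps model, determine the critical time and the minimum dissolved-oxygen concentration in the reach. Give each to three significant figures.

Mixed DO = (21.1×8.69 + 4.66×0.687)/(21.1+4.66) = 186.6/25.76 = 7.242 mg/L.
Mixed L₀ = (21.1×1.91 + 4.66×188)/(25.76) = 916.4/25.76 = 35.57 mg/L.
Initial deficit D₀ = C_s − DO₀ = 8.97 − 7.242 = 1.728 mg/L.
t_c = (1/1.086) ln[(1.23/0.144)(1 − 1.728×1.086/(0.144×35.57))] = 0.9208 × ln(5.413) = 1.555 d.
D_c = (0.144/1.23) × 35.57 × e^(−0.144×1.555) = 0.1171 × 35.57 × 0.7994 = 3.329 mg/L.
Minimum DO = 8.97 − 3.329 = 5.641 mg/L.

t_c ≈ 1.56 d; minimum DO ≈ 5.64 mg/L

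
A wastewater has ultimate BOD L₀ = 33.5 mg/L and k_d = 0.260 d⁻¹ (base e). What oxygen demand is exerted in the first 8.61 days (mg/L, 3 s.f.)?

y ≈ 29.9 mg/L

y_t = L₀(1 − e^(−k_d t)) = 33.5 × (1 − e^(−0.260×8.61))
= 33.5 × (1 − 0.1066) = 33.5 × 0.8934 = 29.93 mg/L.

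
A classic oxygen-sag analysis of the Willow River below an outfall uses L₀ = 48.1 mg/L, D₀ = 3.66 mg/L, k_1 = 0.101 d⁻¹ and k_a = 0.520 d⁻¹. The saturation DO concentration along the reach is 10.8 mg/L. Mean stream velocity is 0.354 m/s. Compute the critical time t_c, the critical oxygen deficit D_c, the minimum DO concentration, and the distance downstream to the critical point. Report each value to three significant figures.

t_c ≈ 3.01 d; D_c ≈ 6.90 mg/L; min DO ≈ 3.90 mg/L; x_c ≈ 91.9 km

t_c = [1/(k_a−k_1)] ln[(k_a/k_1)(1 − D₀(k_a−k_1)/(k_1 L₀))]
= [1/(0.520−0.101)] ln[(0.520/0.101)(1 − 3.66×0.4190/(0.101×48.1))]
= (1/0.4190) ln[5.149 × 0.6843] = 2.387 × ln(3.523) = 2.387 × 1.259 = 3.006 d.
L(t_c) = L₀ e^(−k_1 t_c) = 48.1 × 0.7382 = 35.51 mg/L, and at the critical point k_a D_c = k_1 L, so D_c = (0.101/0.520) × 35.51 = 6.896 mg/L.
Minimum DO = C_s − D_c = 10.8 − 6.896 = 3.904 mg/L.
x_c = v t_c = 0.354 m/s × 3.006 d × 86400 s/d = 91930 m ≈ 91.9 km.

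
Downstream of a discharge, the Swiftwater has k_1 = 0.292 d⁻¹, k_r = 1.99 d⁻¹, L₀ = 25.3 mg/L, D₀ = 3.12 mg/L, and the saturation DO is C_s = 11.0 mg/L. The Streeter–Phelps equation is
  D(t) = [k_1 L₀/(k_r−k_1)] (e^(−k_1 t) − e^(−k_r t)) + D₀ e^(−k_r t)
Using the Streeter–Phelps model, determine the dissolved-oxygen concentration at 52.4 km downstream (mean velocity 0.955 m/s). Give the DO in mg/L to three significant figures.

DO ≈ 7.73 mg/L

Travel time t = x/v = 52.4 km / (0.955 m/s) = 52400 m / 0.955 m/s = 54870 s = 0.6351 d.
k_1 L₀/(k_r−k_1) = 0.292×25.3/(1.99−0.292) = 7.388/1.698 = 4.351 mg/L.
e^(−k_1 t) = e^(−0.292×0.6351) = 0.8307; e^(−k_r t) = e^(−1.99×0.6351) = 0.2826.
D = 4.351 × (0.8307 − 0.2826) + 3.12 × 0.2826 = 2.385 + 0.8817 = 3.267 mg/L.
DO = C_s − D = 11.0 − 3.267 = 7.733 mg/L.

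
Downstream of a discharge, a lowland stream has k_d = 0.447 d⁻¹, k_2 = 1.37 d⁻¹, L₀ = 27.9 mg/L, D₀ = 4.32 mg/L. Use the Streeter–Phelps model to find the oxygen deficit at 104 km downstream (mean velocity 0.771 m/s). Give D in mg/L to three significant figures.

D ≈ 5.64 mg/L

Travel time t = x/v = 104 km / (0.771 m/s) = 104000 m / 0.771 m/s = 134900 s = 1.561 d.
k_d L₀/(k_2−k_d) = 0.447×27.9/(1.37−0.447) = 12.47/0.9230 = 13.51 mg/L.
e^(−k_d t) = e^(−0.447×1.561) = 0.4976; e^(−k_2 t) = e^(−1.37×1.561) = 0.1178.
D = 13.51 × (0.4976 − 0.1178) + 4.32 × 0.1178 = 5.133 + 0.5088 = 5.641 mg/L.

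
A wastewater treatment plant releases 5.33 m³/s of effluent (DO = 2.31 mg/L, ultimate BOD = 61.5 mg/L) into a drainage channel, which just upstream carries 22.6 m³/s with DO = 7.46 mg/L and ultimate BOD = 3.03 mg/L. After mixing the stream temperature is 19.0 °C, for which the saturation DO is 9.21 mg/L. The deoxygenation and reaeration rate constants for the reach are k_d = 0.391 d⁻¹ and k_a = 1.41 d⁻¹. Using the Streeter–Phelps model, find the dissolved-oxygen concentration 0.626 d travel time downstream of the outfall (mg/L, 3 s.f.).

Mixed DO = (22.6×7.46 + 5.33×2.31)/(22.6+5.33) = 180.9/27.93 = 6.477 mg/L.
Mixed L₀ = (22.6×3.03 + 5.33×61.5)/(27.93) = 396.3/27.93 = 14.19 mg/L.
Initial deficit D₀ = C_s − DO₀ = 9.21 − 6.477 = 2.733 mg/L.
D(0.626) = [0.391×14.19/(1.41−0.391)](e^(−0.391×0.626) − e^(−1.41×0.626)) + 2.733 e^(−1.41×0.626)
= 5.444 × (0.7829 − 0.4137) + 2.733 × 0.4137 = 3.141 mg/L.
DO = 9.21 − 3.141 = 6.069 mg/L.

DO ≈ 6.07 mg/L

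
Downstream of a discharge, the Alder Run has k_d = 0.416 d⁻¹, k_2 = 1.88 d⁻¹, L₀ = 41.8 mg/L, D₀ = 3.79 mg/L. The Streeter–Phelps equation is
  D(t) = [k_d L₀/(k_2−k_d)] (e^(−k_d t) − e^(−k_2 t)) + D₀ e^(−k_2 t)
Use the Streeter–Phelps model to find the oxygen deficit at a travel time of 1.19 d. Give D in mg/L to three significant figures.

k_d L₀/(k_2−k_d) = 0.416×41.8/(1.88−0.416) = 17.39/1.464 = 11.88 mg/L.
e^(−k_d t) = e^(−0.416×1.190) = 0.6095; e^(−k_2 t) = e^(−1.88×1.190) = 0.1068.
D = 11.88 × (0.6095 − 0.1068) + 3.79 × 0.1068 = 5.972 + 0.4046 = 6.377 mg/L.

D ≈ 6.38 mg/L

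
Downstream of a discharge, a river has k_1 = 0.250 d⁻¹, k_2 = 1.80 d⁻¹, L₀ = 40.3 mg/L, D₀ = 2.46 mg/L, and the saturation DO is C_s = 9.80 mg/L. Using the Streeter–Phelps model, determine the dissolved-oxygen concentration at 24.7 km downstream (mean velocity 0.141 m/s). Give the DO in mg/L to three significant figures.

Travel time t = x/v = 24.7 km / (0.141 m/s) = 24700 m / 0.141 m/s = 175200 s = 2.028 d.
k_1 L₀/(k_2−k_1) = 0.250×40.3/(1.80−0.250) = 10.07/1.550 = 6.500 mg/L.
e^(−k_1 t) = e^(−0.250×2.028) = 0.6024; e^(−k_2 t) = e^(−1.80×2.028) = 0.02600.
D = 6.500 × (0.6024 − 0.02600) + 2.46 × 0.02600 = 3.746 + 0.06397 = 3.810 mg/L.
DO = C_s − D = 9.80 − 3.810 = 5.990 mg/L.

DO ≈ 5.99 mg/L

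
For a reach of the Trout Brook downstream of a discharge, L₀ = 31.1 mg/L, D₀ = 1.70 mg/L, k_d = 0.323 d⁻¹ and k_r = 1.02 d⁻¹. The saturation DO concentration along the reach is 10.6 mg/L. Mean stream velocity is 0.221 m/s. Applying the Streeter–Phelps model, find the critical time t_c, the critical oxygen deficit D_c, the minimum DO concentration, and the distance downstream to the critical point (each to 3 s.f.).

t_c = [1/(k_r−k_d)] ln[(k_r/k_d)(1 − D₀(k_r−k_d)/(k_d L₀))]
= [1/(1.02−0.323)] ln[(1.02/0.323)(1 − 1.70×0.6970/(0.323×31.1))]
= (1/0.6970) ln[3.158 × 0.8820] = 1.435 × ln(2.785) = 1.435 × 1.024 = 1.470 d.
D_c = (k_d/k_r) L₀ e^(−k_d t_c) = (0.323/1.02) × 31.1 × e^(−0.323×1.470) = 0.3167 × 31.1 × 0.6221 = 6.126 mg/L.
Minimum DO = C_s − D_c = 10.6 − 6.126 = 4.474 mg/L.
x_c = v t_c = 0.221 m/s × 1.470 d × 86400 s/d = 28060 m ≈ 28.1 km.

t_c ≈ 1.47 d; D_c ≈ 6.13 mg/L; min DO ≈ 4.47 mg/L; x_c ≈ 28.1 km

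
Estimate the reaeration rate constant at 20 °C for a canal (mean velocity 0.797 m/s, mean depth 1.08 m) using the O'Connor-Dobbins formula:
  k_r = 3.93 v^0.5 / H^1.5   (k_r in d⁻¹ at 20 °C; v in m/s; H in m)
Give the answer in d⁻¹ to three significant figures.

k_r = 3.93 × 0.797^0.5 / 1.08^1.5 = 3.93 × 0.8927 / 1.122 = 3.126 d⁻¹.

k_r ≈ 3.13 d⁻¹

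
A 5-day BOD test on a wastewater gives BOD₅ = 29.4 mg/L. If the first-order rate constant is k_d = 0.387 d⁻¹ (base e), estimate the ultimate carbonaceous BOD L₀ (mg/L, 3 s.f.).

BOD₅ = L₀(1 − e^(−5k_d)) ⇒ L₀ = BOD₅ / (1 − e^(−5×0.387))
= 29.4 / (1 − 0.1444) = 29.4 / 0.8556 = 34.36 mg/L.

L₀ ≈ 34.4 mg/L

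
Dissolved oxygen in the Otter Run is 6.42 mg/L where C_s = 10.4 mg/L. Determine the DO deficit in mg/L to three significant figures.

D ≈ 3.98 mg/L

D = C_s − C = 10.4 − 6.42 = 3.98 mg/L.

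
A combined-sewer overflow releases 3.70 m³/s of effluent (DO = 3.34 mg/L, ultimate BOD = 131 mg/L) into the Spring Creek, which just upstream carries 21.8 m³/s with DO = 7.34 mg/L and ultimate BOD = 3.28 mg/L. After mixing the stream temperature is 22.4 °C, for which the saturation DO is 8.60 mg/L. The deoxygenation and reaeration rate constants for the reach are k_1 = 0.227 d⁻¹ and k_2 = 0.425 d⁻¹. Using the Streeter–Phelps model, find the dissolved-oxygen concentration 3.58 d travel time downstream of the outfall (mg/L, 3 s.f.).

Mixed DO = (21.8×7.34 + 3.70×3.34)/(21.8+3.70) = 172.4/25.50 = 6.760 mg/L.
Mixed L₀ = (21.8×3.28 + 3.70×131)/(25.50) = 556.2/25.50 = 21.81 mg/L.
Initial deficit D₀ = C_s − DO₀ = 8.60 − 6.760 = 1.840 mg/L.
D(3.58) = [0.227×21.81/(0.425−0.227)](e^(−0.227×3.58) − e^(−0.425×3.58)) + 1.840 e^(−0.425×3.58)
= 25.01 × (0.4437 − 0.2184) + 1.840 × 0.2184 = 6.036 mg/L.
DO = 8.60 − 6.036 = 2.564 mg/L.

DO ≈ 2.56 mg/L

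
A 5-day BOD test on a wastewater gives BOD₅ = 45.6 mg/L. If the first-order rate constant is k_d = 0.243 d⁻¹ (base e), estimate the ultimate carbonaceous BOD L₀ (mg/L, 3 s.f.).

L₀ ≈ 64.8 mg/L

BOD₅ = L₀(1 − e^(−5k_d)) ⇒ L₀ = BOD₅ / (1 − e^(−5×0.243))
= 45.6 / (1 − 0.2967) = 45.6 / 0.7033 = 64.84 mg/L.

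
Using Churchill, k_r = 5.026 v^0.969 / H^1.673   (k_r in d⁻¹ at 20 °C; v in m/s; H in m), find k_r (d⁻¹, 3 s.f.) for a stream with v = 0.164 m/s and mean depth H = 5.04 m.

k_r ≈ 0.0582 d⁻¹

k_r = 5.026 × 0.164^0.969 / 5.04^1.673 = 5.026 × 0.1735 / 14.97 = 0.05824 d⁻¹.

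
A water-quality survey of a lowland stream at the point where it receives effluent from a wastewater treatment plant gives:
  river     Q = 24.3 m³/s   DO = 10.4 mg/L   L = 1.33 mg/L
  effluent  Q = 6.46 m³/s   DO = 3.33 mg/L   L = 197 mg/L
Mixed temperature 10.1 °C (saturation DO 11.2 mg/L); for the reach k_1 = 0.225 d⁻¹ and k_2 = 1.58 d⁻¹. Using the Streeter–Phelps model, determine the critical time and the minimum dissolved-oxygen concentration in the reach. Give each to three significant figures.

Mixed DO = (24.3×10.4 + 6.46×3.33)/(24.3+6.46) = 274.2/30.76 = 8.915 mg/L.
Mixed L₀ = (24.3×1.33 + 6.46×197)/(30.76) = 1305/30.76 = 42.42 mg/L.
Initial deficit D₀ = C_s − DO₀ = 11.2 − 8.915 = 2.285 mg/L.
t_c = (1/1.355) ln[(1.58/0.225)(1 − 2.285×1.355/(0.225×42.42))] = 0.7380 × ln(4.745) = 1.149 d.
D_c = (0.225/1.58) × 42.42 × e^(−0.225×1.149) = 0.1424 × 42.42 × 0.7722 = 4.665 mg/L.
Minimum DO = 11.2 − 4.665 = 6.535 mg/L.

t_c ≈ 1.15 d; minimum DO ≈ 6.54 mg/L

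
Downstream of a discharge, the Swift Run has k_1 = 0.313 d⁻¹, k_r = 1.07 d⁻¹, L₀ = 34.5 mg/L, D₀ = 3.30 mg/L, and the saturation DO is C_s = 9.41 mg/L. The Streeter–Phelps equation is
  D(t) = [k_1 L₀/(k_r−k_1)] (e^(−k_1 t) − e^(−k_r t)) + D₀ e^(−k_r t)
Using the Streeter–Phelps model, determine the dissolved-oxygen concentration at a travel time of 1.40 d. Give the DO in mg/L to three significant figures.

k_1 L₀/(k_r−k_1) = 0.313×34.5/(1.07−0.313) = 10.80/0.7570 = 14.26 mg/L.
e^(−k_1 t) = e^(−0.313×1.400) = 0.6452; e^(−k_r t) = e^(−1.07×1.400) = 0.2236.
D = 14.26 × (0.6452 − 0.2236) + 3.30 × 0.2236 = 6.014 + 0.7378 = 6.752 mg/L.
DO = C_s − D = 9.41 − 6.752 = 2.658 mg/L.

DO ≈ 2.66 mg/L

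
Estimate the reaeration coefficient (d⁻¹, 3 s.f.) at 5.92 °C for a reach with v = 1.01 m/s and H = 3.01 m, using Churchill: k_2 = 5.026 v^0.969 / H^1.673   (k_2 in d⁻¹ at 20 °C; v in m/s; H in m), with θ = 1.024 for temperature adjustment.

k_2 ≈ 0.575 d⁻¹

k_2(20) = 5.026 × 1.01^0.969 / 3.01^1.673 = 5.026 × 1.010 / 6.319 = 0.8031 d⁻¹.
k_2(5.92) = 0.8031 × 1.024^(5.92−20) = 0.8031 × 0.7161 = 0.5751 d⁻¹.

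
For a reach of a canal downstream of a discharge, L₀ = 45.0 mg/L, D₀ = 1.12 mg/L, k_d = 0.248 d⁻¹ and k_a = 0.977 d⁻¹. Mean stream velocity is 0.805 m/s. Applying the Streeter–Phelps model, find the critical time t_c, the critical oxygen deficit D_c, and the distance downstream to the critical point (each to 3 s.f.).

With k_a/k_d = 3.940 and 1 − D₀(k_a−k_d)/(k_d L₀) = 0.9268,
t_c = ln(3.940 × 0.9268) / (0.977 − 0.248) = ln(3.651) / 0.7290 = 1.295/0.7290 = 1.777 d.
L(t_c) = L₀ e^(−k_d t_c) = 45.0 × 0.6437 = 28.96 mg/L, and at the critical point k_a D_c = k_d L, so D_c = (0.248/0.977) × 28.96 = 7.352 mg/L.
x_c = v t_c = 0.805 m/s × 1.777 d × 86400 s/d = 123600 m ≈ 124 km.

t_c ≈ 1.78 d; D_c ≈ 7.35 mg/L; x_c ≈ 124 km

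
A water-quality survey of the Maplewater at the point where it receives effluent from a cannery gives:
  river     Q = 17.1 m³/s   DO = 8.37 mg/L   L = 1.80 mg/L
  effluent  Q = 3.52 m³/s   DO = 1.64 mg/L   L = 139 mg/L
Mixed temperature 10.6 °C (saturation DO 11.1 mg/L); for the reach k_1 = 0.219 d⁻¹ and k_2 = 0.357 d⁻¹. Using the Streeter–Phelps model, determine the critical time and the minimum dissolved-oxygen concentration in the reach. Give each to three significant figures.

t_c ≈ 2.80 d; minimum DO ≈ 2.72 mg/L

Mixed DO = (17.1×8.37 + 3.52×1.64)/(17.1+3.52) = 148.9/20.62 = 7.221 mg/L.
Mixed L₀ = (17.1×1.80 + 3.52×139)/(20.62) = 520.1/20.62 = 25.22 mg/L.
Initial deficit D₀ = C_s − DO₀ = 11.1 − 7.221 = 3.879 mg/L.
t_c = (1/0.1380) ln[(0.357/0.219)(1 − 3.879×0.1380/(0.219×25.22))] = 7.246 × ln(1.472) = 2.802 d.
D_c = (0.219/0.357) × 25.22 × e^(−0.219×2.802) = 0.6134 × 25.22 × 0.5413 = 8.375 mg/L.
Minimum DO = 11.1 − 8.375 = 2.725 mg/L.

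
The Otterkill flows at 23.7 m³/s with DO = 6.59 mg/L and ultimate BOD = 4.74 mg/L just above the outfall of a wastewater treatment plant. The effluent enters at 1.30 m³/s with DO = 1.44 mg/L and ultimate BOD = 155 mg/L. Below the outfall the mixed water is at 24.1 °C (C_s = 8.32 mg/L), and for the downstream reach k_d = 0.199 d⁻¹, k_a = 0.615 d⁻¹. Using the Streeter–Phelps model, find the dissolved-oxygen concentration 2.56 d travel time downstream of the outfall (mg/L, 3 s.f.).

DO ≈ 5.54 mg/L

Mixed DO = (23.7×6.59 + 1.30×1.44)/(23.7+1.30) = 158.1/25.00 = 6.322 mg/L.
Mixed L₀ = (23.7×4.74 + 1.30×155)/(25.00) = 313.8/25.00 = 12.55 mg/L.
Initial deficit D₀ = C_s − DO₀ = 8.32 − 6.322 = 1.998 mg/L.
D(2.56) = [0.199×12.55/(0.615−0.199)](e^(−0.199×2.56) − e^(−0.615×2.56)) + 1.998 e^(−0.615×2.56)
= 6.005 × (0.6008 − 0.2071) + 1.998 × 0.2071 = 2.778 mg/L.
DO = 8.32 − 2.778 = 5.542 mg/L.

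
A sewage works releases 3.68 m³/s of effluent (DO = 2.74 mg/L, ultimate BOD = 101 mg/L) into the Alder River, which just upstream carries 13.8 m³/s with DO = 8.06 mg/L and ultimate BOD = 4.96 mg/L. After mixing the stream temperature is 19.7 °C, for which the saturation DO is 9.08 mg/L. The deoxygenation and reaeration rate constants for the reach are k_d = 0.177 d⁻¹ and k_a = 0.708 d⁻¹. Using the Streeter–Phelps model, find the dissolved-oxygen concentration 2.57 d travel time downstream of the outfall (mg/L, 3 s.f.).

Mixed DO = (13.8×8.06 + 3.68×2.74)/(13.8+3.68) = 121.3/17.48 = 6.940 mg/L.
Mixed L₀ = (13.8×4.96 + 3.68×101)/(17.48) = 440.1/17.48 = 25.18 mg/L.
Initial deficit D₀ = C_s − DO₀ = 9.08 − 6.940 = 2.140 mg/L.
D(2.57) = [0.177×25.18/(0.708−0.177)](e^(−0.177×2.57) − e^(−0.708×2.57)) + 2.140 e^(−0.708×2.57)
= 8.393 × (0.6345 − 0.1621) + 2.140 × 0.1621 = 4.312 mg/L.
DO = 9.08 − 4.312 = 4.768 mg/L.

DO ≈ 4.77 mg/L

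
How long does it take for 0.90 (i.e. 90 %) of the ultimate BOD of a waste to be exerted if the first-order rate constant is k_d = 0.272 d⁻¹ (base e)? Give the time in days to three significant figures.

t ≈ 8.47 d

y/L₀ = 1 − e^(−k_d t) = 0.90 ⇒ e^(−k_d t) = 0.100
t = −ln(0.100) / 0.272 = 2.303 / 0.272 = 8.465 d.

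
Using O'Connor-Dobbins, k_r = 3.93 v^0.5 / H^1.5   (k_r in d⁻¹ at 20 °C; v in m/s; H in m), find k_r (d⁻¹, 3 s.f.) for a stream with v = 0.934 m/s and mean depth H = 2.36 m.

k_r = 3.93 × 0.934^0.5 / 2.36^1.5 = 3.93 × 0.9664 / 3.626 = 1.048 d⁻¹.

k_r ≈ 1.05 d⁻¹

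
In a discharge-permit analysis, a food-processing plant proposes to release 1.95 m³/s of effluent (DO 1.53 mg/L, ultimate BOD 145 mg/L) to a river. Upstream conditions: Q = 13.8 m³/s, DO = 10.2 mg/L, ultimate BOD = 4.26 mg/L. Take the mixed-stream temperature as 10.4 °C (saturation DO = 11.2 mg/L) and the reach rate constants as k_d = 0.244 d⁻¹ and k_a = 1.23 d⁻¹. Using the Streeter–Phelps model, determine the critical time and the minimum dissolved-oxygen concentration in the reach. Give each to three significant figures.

Mixed DO = (13.8×10.2 + 1.95×1.53)/(13.8+1.95) = 143.7/15.75 = 9.127 mg/L.
Mixed L₀ = (13.8×4.26 + 1.95×145)/(15.75) = 341.5/15.75 = 21.68 mg/L.
Initial deficit D₀ = C_s − DO₀ = 11.2 − 9.127 = 2.073 mg/L.
t_c = (1/0.9860) ln[(1.23/0.244)(1 − 2.073×0.9860/(0.244×21.68))] = 1.014 × ln(3.093) = 1.145 d.
D_c = (0.244/1.23) × 21.68 × e^(−0.244×1.145) = 0.1984 × 21.68 × 0.7562 = 3.253 mg/L.
Minimum DO = 11.2 − 3.253 = 7.947 mg/L.

t_c ≈ 1.15 d; minimum DO ≈ 7.95 mg/L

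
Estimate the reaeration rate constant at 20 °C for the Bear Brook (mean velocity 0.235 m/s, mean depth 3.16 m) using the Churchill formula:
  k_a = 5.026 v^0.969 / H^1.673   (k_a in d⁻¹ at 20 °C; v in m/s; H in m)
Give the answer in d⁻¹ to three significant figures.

k_a ≈ 0.180 d⁻¹

k_a = 5.026 × 0.235^0.969 / 3.16^1.673 = 5.026 × 0.2458 / 6.855 = 0.1802 d⁻¹.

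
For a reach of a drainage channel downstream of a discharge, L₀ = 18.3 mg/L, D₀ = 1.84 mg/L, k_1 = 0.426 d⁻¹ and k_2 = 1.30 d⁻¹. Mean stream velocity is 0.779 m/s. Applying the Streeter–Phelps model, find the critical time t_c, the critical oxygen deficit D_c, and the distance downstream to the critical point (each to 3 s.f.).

t_c = [1/(k_2−k_1)] ln[(k_2/k_1)(1 − D₀(k_2−k_1)/(k_1 L₀))]
= [1/(1.30−0.426)] ln[(1.30/0.426)(1 − 1.84×0.8740/(0.426×18.3))]
= (1/0.8740) ln[3.052 × 0.7937] = 1.144 × ln(2.422) = 1.144 × 0.8846 = 1.012 d.
D_c = (k_1/k_2) L₀ e^(−k_1 t_c) = (0.426/1.30) × 18.3 × e^(−0.426×1.012) = 0.3277 × 18.3 × 0.6497 = 3.896 mg/L.
x_c = v t_c = 0.779 m/s × 1.012 d × 86400 s/d = 68130 m ≈ 68.1 km.

t_c ≈ 1.01 d; D_c ≈ 3.90 mg/L; x_c ≈ 68.1 km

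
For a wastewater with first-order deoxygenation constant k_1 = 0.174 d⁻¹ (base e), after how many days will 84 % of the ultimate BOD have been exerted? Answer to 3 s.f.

t ≈ 10.5 d

y/L₀ = 1 − e^(−k_1 t) = 0.84 ⇒ e^(−k_1 t) = 0.160
t = −ln(0.160) / 0.174 = 1.833 / 0.174 = 10.53 d.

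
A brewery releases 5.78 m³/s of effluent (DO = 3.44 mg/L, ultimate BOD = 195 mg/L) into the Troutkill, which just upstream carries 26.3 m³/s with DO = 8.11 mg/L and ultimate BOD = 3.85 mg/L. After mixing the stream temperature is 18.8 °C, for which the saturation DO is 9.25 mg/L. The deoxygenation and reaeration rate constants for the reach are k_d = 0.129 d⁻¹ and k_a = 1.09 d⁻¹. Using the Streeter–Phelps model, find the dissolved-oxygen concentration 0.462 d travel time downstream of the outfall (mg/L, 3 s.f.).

Mixed DO = (26.3×8.11 + 5.78×3.44)/(26.3+5.78) = 233.2/32.08 = 7.269 mg/L.
Mixed L₀ = (26.3×3.85 + 5.78×195)/(32.08) = 1228/32.08 = 38.29 mg/L.
Initial deficit D₀ = C_s − DO₀ = 9.25 − 7.269 = 1.981 mg/L.
D(0.462) = [0.129×38.29/(1.09−0.129)](e^(−0.129×0.462) − e^(−1.09×0.462)) + 1.981 e^(−1.09×0.462)
= 5.140 × (0.9421 − 0.6044) + 1.981 × 0.6044 = 2.934 mg/L.
DO = 9.25 − 2.934 = 6.316 mg/L.

DO ≈ 6.32 mg/L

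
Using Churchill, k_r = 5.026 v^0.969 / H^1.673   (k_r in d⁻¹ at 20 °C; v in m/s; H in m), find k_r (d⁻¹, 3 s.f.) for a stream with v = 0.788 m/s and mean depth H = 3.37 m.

k_r ≈ 0.523 d⁻¹

k_r = 5.026 × 0.788^0.969 / 3.37^1.673 = 5.026 × 0.7938 / 7.634 = 0.5227 d⁻¹.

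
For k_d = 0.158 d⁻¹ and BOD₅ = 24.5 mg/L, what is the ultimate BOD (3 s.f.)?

BOD₅ = L₀(1 − e^(−5k_d)) ⇒ L₀ = BOD₅ / (1 − e^(−5×0.158))
= 24.5 / (1 − 0.4538) = 24.5 / 0.5462 = 44.86 mg/L.

L₀ ≈ 44.9 mg/L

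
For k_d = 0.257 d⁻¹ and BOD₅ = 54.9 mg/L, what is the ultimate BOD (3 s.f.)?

BOD₅ = L₀(1 − e^(−5k_d)) ⇒ L₀ = BOD₅ / (1 − e^(−5×0.257))
= 54.9 / (1 − 0.2767) = 54.9 / 0.7233 = 75.90 mg/L.

L₀ ≈ 75.9 mg/L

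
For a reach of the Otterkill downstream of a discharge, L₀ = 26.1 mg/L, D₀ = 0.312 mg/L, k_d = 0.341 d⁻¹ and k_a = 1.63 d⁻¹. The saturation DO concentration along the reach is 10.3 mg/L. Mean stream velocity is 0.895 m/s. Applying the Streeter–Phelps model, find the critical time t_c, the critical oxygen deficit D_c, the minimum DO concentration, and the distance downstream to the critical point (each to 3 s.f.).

At the critical point dD/dt = 0, so k_d L₀ e^(−k_d t) = k_a D. Substituting D(t) from the Streeter–Phelps equation and solving for t gives
t_c = ln[(k_a/k_d)(1 − D₀(k_a−k_d)/(k_d L₀))] / (k_a−k_d).
Here k_a−k_d = 1.289 d⁻¹ and 1 − D₀(k_a−k_d)/(k_d L₀) = 1 − 0.312×1.289/(0.341×26.1) = 0.9548, so
t_c = ln(4.780 × 0.9548) / 1.289 = 1.518 / 1.289 = 1.178 d.
D_c = (k_d/k_a) L₀ e^(−k_d t_c) = (0.341/1.63) × 26.1 × e^(−0.341×1.178) = 0.2092 × 26.1 × 0.6692 = 3.654 mg/L.
Minimum DO = C_s − D_c = 10.3 − 3.654 = 6.646 mg/L.
x_c = v t_c = 0.895 m/s × 1.178 d × 86400 s/d = 91080 m ≈ 91.1 km.

t_c ≈ 1.18 d; D_c ≈ 3.65 mg/L; min DO ≈ 6.65 mg/L; x_c ≈ 91.1 km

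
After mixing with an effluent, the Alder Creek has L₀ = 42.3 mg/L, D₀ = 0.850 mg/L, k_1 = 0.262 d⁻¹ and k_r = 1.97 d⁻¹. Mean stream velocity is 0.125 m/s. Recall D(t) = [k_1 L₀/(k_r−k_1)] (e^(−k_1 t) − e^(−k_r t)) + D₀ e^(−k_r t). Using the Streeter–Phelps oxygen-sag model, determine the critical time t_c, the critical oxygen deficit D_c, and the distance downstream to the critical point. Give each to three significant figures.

With k_r/k_1 = 7.519 and 1 − D₀(k_r−k_1)/(k_1 L₀) = 0.8690,
t_c = ln(7.519 × 0.8690) / (1.97 − 0.262) = ln(6.534) / 1.708 = 1.877/1.708 = 1.099 d.
D_c = (k_1/k_r) L₀ e^(−k_1 t_c) = (0.262/1.97) × 42.3 × e^(−0.262×1.099) = 0.1330 × 42.3 × 0.7498 = 4.218 mg/L.
x_c = v t_c = 0.125 m/s × 1.099 d × 86400 s/d = 11870 m ≈ 11.9 km.

t_c ≈ 1.10 d; D_c ≈ 4.22 mg/L; x_c ≈ 11.9 km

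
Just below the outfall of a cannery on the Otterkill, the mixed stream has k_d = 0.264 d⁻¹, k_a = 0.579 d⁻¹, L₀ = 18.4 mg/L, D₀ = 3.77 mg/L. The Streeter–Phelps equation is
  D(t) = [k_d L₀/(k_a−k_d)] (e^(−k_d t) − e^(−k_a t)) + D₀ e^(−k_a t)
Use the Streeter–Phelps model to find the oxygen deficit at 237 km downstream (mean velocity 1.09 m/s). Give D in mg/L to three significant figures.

Travel time t = x/v = 237 km / (1.09 m/s) = 237000 m / 1.09 m/s = 217400 s = 2.517 d.
k_d L₀/(k_a−k_d) = 0.264×18.4/(0.579−0.264) = 4.858/0.3150 = 15.42 mg/L.
e^(−k_d t) = e^(−0.264×2.517) = 0.5146; e^(−k_a t) = e^(−0.579×2.517) = 0.2329.
D = 15.42 × (0.5146 − 0.2329) + 3.77 × 0.2329 = 4.344 + 0.8781 = 5.222 mg/L.

D ≈ 5.22 mg/L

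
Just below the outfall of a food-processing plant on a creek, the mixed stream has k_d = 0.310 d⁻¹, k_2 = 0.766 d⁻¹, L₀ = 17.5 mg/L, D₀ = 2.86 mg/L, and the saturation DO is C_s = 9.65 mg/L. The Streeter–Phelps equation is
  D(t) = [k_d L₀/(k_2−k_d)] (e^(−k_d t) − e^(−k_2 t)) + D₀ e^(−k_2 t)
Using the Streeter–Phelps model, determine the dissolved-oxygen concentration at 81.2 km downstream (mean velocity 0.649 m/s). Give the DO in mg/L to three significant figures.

DO ≈ 5.04 mg/L

Travel time t = x/v = 81.2 km / (0.649 m/s) = 81200 m / 0.649 m/s = 125100 s = 1.448 d.
k_d L₀/(k_2−k_d) = 0.310×17.5/(0.766−0.310) = 5.425/0.4560 = 11.90 mg/L.
e^(−k_d t) = e^(−0.310×1.448) = 0.6383; e^(−k_2 t) = e^(−0.766×1.448) = 0.3298.
D = 11.90 × (0.6383 − 0.3298) + 2.86 × 0.3298 = 3.670 + 0.9433 = 4.614 mg/L.
DO = C_s − D = 9.65 − 4.614 = 5.036 mg/L.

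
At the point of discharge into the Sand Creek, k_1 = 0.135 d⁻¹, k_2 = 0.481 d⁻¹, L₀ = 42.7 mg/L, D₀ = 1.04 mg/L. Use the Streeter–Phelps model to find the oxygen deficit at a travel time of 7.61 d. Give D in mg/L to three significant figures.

k_1 L₀/(k_2−k_1) = 0.135×42.7/(0.481−0.135) = 5.765/0.3460 = 16.66 mg/L.
e^(−k_1 t) = e^(−0.135×7.610) = 0.3580; e^(−k_2 t) = e^(−0.481×7.610) = 0.02572.
D = 16.66 × (0.3580 − 0.02572) + 1.04 × 0.02572 = 5.535 + 0.02675 = 5.562 mg/L.

D ≈ 5.56 mg/L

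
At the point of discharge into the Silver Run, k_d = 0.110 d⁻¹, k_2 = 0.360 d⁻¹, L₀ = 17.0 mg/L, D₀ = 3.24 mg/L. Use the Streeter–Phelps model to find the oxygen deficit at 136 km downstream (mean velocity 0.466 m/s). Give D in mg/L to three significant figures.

D ≈ 3.90 mg/L

Travel time t = x/v = 136 km / (0.466 m/s) = 136000 m / 0.466 m/s = 291800 s = 3.378 d.
k_d L₀/(k_2−k_d) = 0.110×17.0/(0.360−0.110) = 1.870/0.2500 = 7.480 mg/L.
e^(−k_d t) = e^(−0.110×3.378) = 0.6897; e^(−k_2 t) = e^(−0.360×3.378) = 0.2964.
D = 7.480 × (0.6897 − 0.2964) + 3.24 × 0.2964 = 2.942 + 0.9604 = 3.902 mg/L.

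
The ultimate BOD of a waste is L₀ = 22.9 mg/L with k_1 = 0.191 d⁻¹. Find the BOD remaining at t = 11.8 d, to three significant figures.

L ≈ 2.40 mg/L

L_t = L₀ e^(−k_1 t) = 22.9 × e^(−0.191×11.8) = 22.9 × 0.1050 = 2.404 mg/L.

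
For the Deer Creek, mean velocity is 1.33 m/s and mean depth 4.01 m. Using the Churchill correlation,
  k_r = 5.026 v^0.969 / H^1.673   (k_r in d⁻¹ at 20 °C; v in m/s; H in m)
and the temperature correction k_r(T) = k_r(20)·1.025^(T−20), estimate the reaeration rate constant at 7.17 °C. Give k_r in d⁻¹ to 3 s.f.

k_r(20) = 5.026 × 1.33^0.969 / 4.01^1.673 = 5.026 × 1.318 / 10.21 = 0.6489 d⁻¹.
k_r(7.17) = 0.6489 × 1.025^(7.17−20) = 0.6489 × 0.7285 = 0.4727 d⁻¹.

k_r ≈ 0.473 d⁻¹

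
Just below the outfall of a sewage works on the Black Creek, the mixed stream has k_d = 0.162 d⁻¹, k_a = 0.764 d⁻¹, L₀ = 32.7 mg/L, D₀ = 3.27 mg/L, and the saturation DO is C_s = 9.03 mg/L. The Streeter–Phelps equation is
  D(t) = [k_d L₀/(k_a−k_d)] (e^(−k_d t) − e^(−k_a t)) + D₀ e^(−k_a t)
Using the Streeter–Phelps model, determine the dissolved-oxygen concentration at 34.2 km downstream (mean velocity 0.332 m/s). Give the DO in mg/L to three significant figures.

DO ≈ 4.00 mg/L

Travel time t = x/v = 34.2 km / (0.332 m/s) = 34200 m / 0.332 m/s = 103000 s = 1.192 d.
k_d L₀/(k_a−k_d) = 0.162×32.7/(0.764−0.162) = 5.297/0.6020 = 8.800 mg/L.
e^(−k_d t) = e^(−0.162×1.192) = 0.8244; e^(−k_a t) = e^(−0.764×1.192) = 0.4022.
D = 8.800 × (0.8244 − 0.4022) + 3.27 × 0.4022 = 3.715 + 1.315 = 5.030 mg/L.
DO = C_s − D = 9.03 − 5.030 = 4.000 mg/L.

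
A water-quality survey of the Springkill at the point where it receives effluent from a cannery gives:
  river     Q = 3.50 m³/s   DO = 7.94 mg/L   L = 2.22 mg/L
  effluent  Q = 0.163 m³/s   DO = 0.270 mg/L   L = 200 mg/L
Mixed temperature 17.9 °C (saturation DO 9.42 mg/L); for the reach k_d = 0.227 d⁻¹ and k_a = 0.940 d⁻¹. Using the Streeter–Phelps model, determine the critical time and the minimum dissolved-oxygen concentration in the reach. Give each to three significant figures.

Mixed DO = (3.50×7.94 + 0.163×0.270)/(3.50+0.163) = 27.83/3.663 = 7.599 mg/L.
Mixed L₀ = (3.50×2.22 + 0.163×200)/(3.663) = 40.37/3.663 = 11.02 mg/L.
Initial deficit D₀ = C_s − DO₀ = 9.42 − 7.599 = 1.821 mg/L.
t_c = (1/0.7130) ln[(0.940/0.227)(1 − 1.821×0.7130/(0.227×11.02))] = 1.403 × ln(1.992) = 0.9662 d.
D_c = (0.227/0.940) × 11.02 × e^(−0.227×0.9662) = 0.2415 × 11.02 × 0.8031 = 2.137 mg/L.
Minimum DO = 9.42 − 2.137 = 7.283 mg/L.

t_c ≈ 0.966 d; minimum DO ≈ 7.28 mg/L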